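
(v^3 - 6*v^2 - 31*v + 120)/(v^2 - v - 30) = (v^2 - 11*v + 24)/(v - 6)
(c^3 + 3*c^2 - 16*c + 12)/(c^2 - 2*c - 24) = (-c^3 - 3*c^2 + 16*c - 12)/(-c^2 + 2*c + 24)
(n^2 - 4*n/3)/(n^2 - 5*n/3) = (3*n - 4)/(3*n - 5)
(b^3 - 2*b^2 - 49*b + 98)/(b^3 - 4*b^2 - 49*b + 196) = (b - 2)/(b - 4)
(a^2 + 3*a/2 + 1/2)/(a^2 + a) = (a + 1/2)/a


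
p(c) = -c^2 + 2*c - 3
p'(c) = 2 - 2*c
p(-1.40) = -7.76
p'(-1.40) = 4.80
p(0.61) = -2.15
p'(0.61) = 0.78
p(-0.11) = -3.23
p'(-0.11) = 2.22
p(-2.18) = -12.11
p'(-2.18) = 6.36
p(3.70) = -9.29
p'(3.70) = -5.40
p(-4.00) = -27.00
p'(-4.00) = 10.00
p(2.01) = -3.02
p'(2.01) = -2.02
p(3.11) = -6.45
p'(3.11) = -4.22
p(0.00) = -3.00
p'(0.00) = 2.00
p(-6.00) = -51.00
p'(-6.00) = 14.00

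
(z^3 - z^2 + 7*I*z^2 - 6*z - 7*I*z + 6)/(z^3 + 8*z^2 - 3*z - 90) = (z^3 + z^2*(-1 + 7*I) - z*(6 + 7*I) + 6)/(z^3 + 8*z^2 - 3*z - 90)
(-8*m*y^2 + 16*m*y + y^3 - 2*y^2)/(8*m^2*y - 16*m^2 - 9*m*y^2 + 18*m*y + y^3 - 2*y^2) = y/(-m + y)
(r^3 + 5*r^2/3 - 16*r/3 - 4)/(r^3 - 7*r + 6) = (r + 2/3)/(r - 1)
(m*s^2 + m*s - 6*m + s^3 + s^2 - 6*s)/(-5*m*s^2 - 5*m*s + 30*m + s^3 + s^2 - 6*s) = (m + s)/(-5*m + s)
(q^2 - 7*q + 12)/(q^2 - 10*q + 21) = (q - 4)/(q - 7)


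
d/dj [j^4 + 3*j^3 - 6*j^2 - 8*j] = 4*j^3 + 9*j^2 - 12*j - 8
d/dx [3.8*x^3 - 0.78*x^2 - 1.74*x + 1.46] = 11.4*x^2 - 1.56*x - 1.74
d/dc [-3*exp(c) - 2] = -3*exp(c)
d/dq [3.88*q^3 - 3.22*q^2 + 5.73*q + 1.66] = 11.64*q^2 - 6.44*q + 5.73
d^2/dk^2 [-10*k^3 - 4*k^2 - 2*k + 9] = -60*k - 8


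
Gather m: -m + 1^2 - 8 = -m - 7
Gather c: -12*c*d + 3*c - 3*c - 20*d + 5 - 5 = -12*c*d - 20*d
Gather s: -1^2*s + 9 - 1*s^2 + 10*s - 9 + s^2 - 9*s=0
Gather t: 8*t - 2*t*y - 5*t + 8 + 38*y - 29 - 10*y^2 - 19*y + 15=t*(3 - 2*y) - 10*y^2 + 19*y - 6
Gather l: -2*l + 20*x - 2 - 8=-2*l + 20*x - 10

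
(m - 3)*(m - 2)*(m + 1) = m^3 - 4*m^2 + m + 6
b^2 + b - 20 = (b - 4)*(b + 5)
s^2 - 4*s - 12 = (s - 6)*(s + 2)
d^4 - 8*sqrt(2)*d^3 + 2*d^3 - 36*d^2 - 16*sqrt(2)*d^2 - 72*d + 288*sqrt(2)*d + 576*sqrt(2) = (d - 6)*(d + 2)*(d + 6)*(d - 8*sqrt(2))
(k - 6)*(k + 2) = k^2 - 4*k - 12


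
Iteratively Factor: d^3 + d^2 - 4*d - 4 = (d + 2)*(d^2 - d - 2) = (d - 2)*(d + 2)*(d + 1)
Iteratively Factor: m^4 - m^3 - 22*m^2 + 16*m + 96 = (m - 4)*(m^3 + 3*m^2 - 10*m - 24) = (m - 4)*(m - 3)*(m^2 + 6*m + 8) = (m - 4)*(m - 3)*(m + 2)*(m + 4)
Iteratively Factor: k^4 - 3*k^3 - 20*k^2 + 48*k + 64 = (k - 4)*(k^3 + k^2 - 16*k - 16) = (k - 4)*(k + 4)*(k^2 - 3*k - 4) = (k - 4)^2*(k + 4)*(k + 1)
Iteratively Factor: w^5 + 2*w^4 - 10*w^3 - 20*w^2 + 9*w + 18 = (w - 3)*(w^4 + 5*w^3 + 5*w^2 - 5*w - 6) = (w - 3)*(w + 2)*(w^3 + 3*w^2 - w - 3) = (w - 3)*(w + 2)*(w + 3)*(w^2 - 1) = (w - 3)*(w - 1)*(w + 2)*(w + 3)*(w + 1)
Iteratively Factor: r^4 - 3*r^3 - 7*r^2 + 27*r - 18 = (r + 3)*(r^3 - 6*r^2 + 11*r - 6) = (r - 1)*(r + 3)*(r^2 - 5*r + 6) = (r - 2)*(r - 1)*(r + 3)*(r - 3)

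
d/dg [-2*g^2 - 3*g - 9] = -4*g - 3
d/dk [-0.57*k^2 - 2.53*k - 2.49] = -1.14*k - 2.53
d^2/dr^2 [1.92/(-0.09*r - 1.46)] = -0.031104/(0.09*r + 1.46)^3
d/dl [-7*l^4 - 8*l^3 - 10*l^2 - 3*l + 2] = -28*l^3 - 24*l^2 - 20*l - 3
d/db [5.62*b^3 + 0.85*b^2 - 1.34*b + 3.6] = 16.86*b^2 + 1.7*b - 1.34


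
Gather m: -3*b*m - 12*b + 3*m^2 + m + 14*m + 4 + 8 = -12*b + 3*m^2 + m*(15 - 3*b) + 12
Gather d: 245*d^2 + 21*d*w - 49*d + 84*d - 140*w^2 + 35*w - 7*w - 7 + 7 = 245*d^2 + d*(21*w + 35) - 140*w^2 + 28*w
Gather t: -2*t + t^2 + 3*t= t^2 + t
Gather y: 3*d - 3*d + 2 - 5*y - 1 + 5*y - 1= 0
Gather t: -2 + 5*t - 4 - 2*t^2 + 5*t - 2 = -2*t^2 + 10*t - 8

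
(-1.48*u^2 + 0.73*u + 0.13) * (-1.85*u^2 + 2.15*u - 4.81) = 2.738*u^4 - 4.5325*u^3 + 8.4478*u^2 - 3.2318*u - 0.6253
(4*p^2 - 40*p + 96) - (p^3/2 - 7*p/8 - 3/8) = -p^3/2 + 4*p^2 - 313*p/8 + 771/8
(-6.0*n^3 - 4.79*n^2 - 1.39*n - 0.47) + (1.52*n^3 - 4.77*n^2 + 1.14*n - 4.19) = -4.48*n^3 - 9.56*n^2 - 0.25*n - 4.66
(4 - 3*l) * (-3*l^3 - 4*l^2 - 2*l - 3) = 9*l^4 - 10*l^2 + l - 12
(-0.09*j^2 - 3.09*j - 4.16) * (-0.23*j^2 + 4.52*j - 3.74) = 0.0207*j^4 + 0.3039*j^3 - 12.6734*j^2 - 7.2466*j + 15.5584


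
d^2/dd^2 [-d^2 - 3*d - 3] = -2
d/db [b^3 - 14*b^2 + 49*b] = 3*b^2 - 28*b + 49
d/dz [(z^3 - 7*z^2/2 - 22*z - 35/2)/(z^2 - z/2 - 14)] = (4*z^4 - 4*z^3 - 73*z^2 + 532*z + 1197)/(4*z^4 - 4*z^3 - 111*z^2 + 56*z + 784)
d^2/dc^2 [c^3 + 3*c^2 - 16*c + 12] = 6*c + 6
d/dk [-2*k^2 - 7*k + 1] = -4*k - 7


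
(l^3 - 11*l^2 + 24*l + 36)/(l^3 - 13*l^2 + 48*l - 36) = (l + 1)/(l - 1)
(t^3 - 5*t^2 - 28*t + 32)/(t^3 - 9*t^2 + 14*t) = (t^3 - 5*t^2 - 28*t + 32)/(t*(t^2 - 9*t + 14))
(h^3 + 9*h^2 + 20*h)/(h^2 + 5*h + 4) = h*(h + 5)/(h + 1)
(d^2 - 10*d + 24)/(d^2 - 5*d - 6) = (d - 4)/(d + 1)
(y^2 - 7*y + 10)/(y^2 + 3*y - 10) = (y - 5)/(y + 5)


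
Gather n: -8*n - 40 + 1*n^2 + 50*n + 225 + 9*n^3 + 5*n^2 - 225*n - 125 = 9*n^3 + 6*n^2 - 183*n + 60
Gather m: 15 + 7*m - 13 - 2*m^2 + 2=-2*m^2 + 7*m + 4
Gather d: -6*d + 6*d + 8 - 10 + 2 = 0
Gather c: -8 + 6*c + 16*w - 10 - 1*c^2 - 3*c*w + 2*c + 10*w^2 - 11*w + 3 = -c^2 + c*(8 - 3*w) + 10*w^2 + 5*w - 15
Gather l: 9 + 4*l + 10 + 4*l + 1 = 8*l + 20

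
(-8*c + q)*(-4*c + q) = 32*c^2 - 12*c*q + q^2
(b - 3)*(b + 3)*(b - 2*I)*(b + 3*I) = b^4 + I*b^3 - 3*b^2 - 9*I*b - 54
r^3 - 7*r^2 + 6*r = r*(r - 6)*(r - 1)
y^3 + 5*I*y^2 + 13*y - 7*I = (y - I)^2*(y + 7*I)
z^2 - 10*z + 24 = (z - 6)*(z - 4)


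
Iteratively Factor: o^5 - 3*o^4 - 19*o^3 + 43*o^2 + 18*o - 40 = (o - 1)*(o^4 - 2*o^3 - 21*o^2 + 22*o + 40) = (o - 1)*(o + 4)*(o^3 - 6*o^2 + 3*o + 10) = (o - 2)*(o - 1)*(o + 4)*(o^2 - 4*o - 5) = (o - 2)*(o - 1)*(o + 1)*(o + 4)*(o - 5)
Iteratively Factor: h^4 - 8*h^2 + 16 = (h + 2)*(h^3 - 2*h^2 - 4*h + 8) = (h - 2)*(h + 2)*(h^2 - 4) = (h - 2)*(h + 2)^2*(h - 2)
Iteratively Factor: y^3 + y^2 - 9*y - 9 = (y + 1)*(y^2 - 9) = (y - 3)*(y + 1)*(y + 3)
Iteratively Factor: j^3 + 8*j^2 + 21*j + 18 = (j + 3)*(j^2 + 5*j + 6) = (j + 3)^2*(j + 2)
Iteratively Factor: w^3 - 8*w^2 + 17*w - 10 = (w - 5)*(w^2 - 3*w + 2) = (w - 5)*(w - 1)*(w - 2)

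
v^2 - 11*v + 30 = (v - 6)*(v - 5)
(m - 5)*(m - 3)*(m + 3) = m^3 - 5*m^2 - 9*m + 45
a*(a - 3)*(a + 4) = a^3 + a^2 - 12*a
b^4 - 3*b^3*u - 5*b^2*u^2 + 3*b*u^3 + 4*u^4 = (b - 4*u)*(b - u)*(b + u)^2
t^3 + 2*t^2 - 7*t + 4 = (t - 1)^2*(t + 4)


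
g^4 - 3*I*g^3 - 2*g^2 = g^2*(g - 2*I)*(g - I)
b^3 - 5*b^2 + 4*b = b*(b - 4)*(b - 1)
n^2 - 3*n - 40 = (n - 8)*(n + 5)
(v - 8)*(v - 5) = v^2 - 13*v + 40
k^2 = k^2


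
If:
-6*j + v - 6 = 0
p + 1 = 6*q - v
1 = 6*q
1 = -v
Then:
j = -7/6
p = 1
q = 1/6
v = -1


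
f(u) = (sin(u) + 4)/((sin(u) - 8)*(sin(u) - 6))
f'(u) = cos(u)/((sin(u) - 8)*(sin(u) - 6)) - (sin(u) + 4)*cos(u)/((sin(u) - 8)*(sin(u) - 6)^2) - (sin(u) + 4)*cos(u)/((sin(u) - 8)^2*(sin(u) - 6))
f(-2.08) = 0.05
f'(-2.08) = -0.01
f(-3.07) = 0.08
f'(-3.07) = -0.04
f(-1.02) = 0.05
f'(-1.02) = 0.02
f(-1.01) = 0.05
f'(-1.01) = 0.02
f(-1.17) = 0.05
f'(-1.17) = 0.01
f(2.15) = 0.13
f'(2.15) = -0.04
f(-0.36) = 0.07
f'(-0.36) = 0.04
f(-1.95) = 0.05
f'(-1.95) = -0.01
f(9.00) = 0.10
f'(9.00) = -0.05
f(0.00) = 0.08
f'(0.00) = 0.05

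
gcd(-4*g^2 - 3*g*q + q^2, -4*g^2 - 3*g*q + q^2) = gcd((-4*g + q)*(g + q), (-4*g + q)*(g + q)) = -4*g^2 - 3*g*q + q^2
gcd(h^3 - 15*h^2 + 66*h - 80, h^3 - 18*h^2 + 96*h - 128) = h^2 - 10*h + 16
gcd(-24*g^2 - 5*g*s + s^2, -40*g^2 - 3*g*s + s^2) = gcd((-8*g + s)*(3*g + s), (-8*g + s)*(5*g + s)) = -8*g + s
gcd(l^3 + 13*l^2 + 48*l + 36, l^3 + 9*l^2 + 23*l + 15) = l + 1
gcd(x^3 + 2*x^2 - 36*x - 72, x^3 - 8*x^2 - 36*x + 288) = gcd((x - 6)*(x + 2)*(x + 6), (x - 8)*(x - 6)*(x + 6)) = x^2 - 36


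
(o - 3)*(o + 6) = o^2 + 3*o - 18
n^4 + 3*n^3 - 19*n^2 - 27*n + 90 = (n - 3)*(n - 2)*(n + 3)*(n + 5)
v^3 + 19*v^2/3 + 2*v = v*(v + 1/3)*(v + 6)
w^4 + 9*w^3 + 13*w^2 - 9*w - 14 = (w - 1)*(w + 1)*(w + 2)*(w + 7)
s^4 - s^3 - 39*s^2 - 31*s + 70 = (s - 7)*(s - 1)*(s + 2)*(s + 5)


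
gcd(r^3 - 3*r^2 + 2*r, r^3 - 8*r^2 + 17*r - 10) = r^2 - 3*r + 2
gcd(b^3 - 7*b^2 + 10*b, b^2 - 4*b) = b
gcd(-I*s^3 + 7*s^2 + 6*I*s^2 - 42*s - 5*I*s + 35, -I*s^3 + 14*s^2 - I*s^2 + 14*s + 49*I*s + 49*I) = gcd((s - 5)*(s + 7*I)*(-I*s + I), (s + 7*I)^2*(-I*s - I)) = s + 7*I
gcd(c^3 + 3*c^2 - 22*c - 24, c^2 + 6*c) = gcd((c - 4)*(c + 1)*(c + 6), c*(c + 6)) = c + 6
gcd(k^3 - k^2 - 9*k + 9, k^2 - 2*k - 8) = 1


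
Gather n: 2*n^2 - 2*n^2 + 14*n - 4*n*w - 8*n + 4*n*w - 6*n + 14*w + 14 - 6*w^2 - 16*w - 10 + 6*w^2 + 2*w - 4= 0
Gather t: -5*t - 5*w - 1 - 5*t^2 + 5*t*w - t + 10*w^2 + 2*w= -5*t^2 + t*(5*w - 6) + 10*w^2 - 3*w - 1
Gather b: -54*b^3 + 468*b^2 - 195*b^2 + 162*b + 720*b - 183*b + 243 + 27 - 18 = -54*b^3 + 273*b^2 + 699*b + 252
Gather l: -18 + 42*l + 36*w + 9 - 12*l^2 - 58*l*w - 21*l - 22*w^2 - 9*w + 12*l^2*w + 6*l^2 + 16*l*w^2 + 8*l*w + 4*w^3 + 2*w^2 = l^2*(12*w - 6) + l*(16*w^2 - 50*w + 21) + 4*w^3 - 20*w^2 + 27*w - 9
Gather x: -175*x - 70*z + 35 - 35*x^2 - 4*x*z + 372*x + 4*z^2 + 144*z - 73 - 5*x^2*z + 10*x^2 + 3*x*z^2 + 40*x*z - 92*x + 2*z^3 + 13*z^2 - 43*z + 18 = x^2*(-5*z - 25) + x*(3*z^2 + 36*z + 105) + 2*z^3 + 17*z^2 + 31*z - 20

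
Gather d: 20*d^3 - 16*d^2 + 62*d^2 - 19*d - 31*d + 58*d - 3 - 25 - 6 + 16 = 20*d^3 + 46*d^2 + 8*d - 18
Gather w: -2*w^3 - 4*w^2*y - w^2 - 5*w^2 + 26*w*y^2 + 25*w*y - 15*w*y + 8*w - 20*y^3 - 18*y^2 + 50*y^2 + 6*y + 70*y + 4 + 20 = -2*w^3 + w^2*(-4*y - 6) + w*(26*y^2 + 10*y + 8) - 20*y^3 + 32*y^2 + 76*y + 24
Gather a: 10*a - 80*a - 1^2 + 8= 7 - 70*a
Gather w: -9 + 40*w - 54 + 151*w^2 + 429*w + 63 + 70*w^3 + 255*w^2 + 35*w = 70*w^3 + 406*w^2 + 504*w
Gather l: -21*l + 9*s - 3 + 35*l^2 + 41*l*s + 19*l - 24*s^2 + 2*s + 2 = 35*l^2 + l*(41*s - 2) - 24*s^2 + 11*s - 1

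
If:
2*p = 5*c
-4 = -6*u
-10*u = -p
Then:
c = 8/3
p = 20/3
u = 2/3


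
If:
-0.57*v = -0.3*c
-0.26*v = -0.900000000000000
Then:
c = 6.58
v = 3.46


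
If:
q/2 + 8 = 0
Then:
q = -16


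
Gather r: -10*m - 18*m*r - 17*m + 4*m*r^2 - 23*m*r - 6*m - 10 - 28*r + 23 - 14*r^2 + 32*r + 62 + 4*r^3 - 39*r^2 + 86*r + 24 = -33*m + 4*r^3 + r^2*(4*m - 53) + r*(90 - 41*m) + 99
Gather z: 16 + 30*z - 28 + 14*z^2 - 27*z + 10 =14*z^2 + 3*z - 2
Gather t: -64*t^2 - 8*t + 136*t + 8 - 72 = -64*t^2 + 128*t - 64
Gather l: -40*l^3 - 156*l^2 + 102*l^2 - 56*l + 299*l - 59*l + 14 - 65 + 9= -40*l^3 - 54*l^2 + 184*l - 42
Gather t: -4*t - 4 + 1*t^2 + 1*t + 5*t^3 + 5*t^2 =5*t^3 + 6*t^2 - 3*t - 4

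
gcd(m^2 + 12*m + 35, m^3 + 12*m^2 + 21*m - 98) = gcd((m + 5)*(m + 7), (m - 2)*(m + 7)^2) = m + 7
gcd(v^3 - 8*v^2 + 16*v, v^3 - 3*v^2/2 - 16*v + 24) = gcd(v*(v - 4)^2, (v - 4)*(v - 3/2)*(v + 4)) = v - 4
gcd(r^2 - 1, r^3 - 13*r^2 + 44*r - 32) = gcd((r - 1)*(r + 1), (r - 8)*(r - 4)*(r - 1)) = r - 1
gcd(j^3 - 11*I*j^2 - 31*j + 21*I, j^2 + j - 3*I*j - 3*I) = j - 3*I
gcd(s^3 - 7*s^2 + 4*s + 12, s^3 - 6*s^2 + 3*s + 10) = s^2 - s - 2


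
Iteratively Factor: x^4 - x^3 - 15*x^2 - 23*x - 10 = (x + 2)*(x^3 - 3*x^2 - 9*x - 5) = (x + 1)*(x + 2)*(x^2 - 4*x - 5) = (x + 1)^2*(x + 2)*(x - 5)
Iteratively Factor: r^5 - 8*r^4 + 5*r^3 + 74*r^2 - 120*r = (r - 4)*(r^4 - 4*r^3 - 11*r^2 + 30*r) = r*(r - 4)*(r^3 - 4*r^2 - 11*r + 30) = r*(r - 4)*(r - 2)*(r^2 - 2*r - 15) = r*(r - 5)*(r - 4)*(r - 2)*(r + 3)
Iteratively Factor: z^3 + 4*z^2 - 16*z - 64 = (z - 4)*(z^2 + 8*z + 16) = (z - 4)*(z + 4)*(z + 4)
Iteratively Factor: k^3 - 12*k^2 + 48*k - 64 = (k - 4)*(k^2 - 8*k + 16) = (k - 4)^2*(k - 4)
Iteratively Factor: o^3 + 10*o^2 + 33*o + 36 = (o + 3)*(o^2 + 7*o + 12) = (o + 3)^2*(o + 4)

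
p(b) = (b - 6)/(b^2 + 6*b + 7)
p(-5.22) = -3.83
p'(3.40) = 0.05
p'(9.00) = 0.00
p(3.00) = -0.09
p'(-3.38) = -2.61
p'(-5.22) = -5.47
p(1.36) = -0.27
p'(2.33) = 0.09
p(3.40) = -0.07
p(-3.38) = 5.05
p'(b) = (-2*b - 6)*(b - 6)/(b^2 + 6*b + 7)^2 + 1/(b^2 + 6*b + 7)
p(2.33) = -0.14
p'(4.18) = 0.03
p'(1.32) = 0.21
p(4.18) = -0.04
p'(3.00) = 0.06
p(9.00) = 0.02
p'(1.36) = 0.20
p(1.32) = -0.28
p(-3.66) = 6.17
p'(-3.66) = -5.85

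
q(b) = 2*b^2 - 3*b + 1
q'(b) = 4*b - 3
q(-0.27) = 1.96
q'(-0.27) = -4.08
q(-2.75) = 24.38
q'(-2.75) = -14.00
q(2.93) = 9.38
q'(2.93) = 8.72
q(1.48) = 0.94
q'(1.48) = 2.92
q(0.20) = 0.48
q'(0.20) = -2.20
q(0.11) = 0.69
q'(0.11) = -2.56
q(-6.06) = 92.63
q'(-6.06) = -27.24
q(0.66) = -0.11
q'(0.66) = -0.36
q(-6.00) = 91.00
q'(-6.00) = -27.00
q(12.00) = 253.00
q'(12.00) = 45.00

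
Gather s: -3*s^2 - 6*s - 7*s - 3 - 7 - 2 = -3*s^2 - 13*s - 12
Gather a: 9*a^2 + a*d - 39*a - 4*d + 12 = 9*a^2 + a*(d - 39) - 4*d + 12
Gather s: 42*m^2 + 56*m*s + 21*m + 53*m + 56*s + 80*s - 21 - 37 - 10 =42*m^2 + 74*m + s*(56*m + 136) - 68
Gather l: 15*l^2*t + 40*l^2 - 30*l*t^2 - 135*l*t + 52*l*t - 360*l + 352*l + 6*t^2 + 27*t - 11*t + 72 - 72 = l^2*(15*t + 40) + l*(-30*t^2 - 83*t - 8) + 6*t^2 + 16*t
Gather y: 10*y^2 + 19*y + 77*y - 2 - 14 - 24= 10*y^2 + 96*y - 40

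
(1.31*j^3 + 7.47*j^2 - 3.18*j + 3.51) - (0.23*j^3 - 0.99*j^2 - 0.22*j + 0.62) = 1.08*j^3 + 8.46*j^2 - 2.96*j + 2.89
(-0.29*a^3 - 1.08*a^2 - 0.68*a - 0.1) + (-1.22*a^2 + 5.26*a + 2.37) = -0.29*a^3 - 2.3*a^2 + 4.58*a + 2.27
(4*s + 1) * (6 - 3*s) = -12*s^2 + 21*s + 6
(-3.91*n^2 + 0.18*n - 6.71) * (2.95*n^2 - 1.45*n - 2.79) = -11.5345*n^4 + 6.2005*n^3 - 9.1466*n^2 + 9.2273*n + 18.7209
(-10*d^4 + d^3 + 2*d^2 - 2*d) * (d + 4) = -10*d^5 - 39*d^4 + 6*d^3 + 6*d^2 - 8*d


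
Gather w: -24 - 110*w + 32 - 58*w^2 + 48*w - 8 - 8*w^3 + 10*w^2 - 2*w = -8*w^3 - 48*w^2 - 64*w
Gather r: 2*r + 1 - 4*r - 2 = -2*r - 1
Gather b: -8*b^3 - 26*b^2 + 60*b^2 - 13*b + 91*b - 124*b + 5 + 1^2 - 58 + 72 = -8*b^3 + 34*b^2 - 46*b + 20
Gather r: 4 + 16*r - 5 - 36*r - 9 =-20*r - 10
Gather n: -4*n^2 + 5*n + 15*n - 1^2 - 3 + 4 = -4*n^2 + 20*n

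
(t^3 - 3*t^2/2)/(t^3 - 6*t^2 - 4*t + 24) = t^2*(t - 3/2)/(t^3 - 6*t^2 - 4*t + 24)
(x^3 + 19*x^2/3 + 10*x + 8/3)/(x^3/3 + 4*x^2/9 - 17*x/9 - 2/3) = 3*(x^2 + 6*x + 8)/(x^2 + x - 6)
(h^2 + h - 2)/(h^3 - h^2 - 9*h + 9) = (h + 2)/(h^2 - 9)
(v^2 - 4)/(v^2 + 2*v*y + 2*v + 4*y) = (v - 2)/(v + 2*y)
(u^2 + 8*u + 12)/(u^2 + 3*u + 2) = (u + 6)/(u + 1)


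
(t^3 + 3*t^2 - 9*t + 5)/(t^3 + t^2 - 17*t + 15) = (t - 1)/(t - 3)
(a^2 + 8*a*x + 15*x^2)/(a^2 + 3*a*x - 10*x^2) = (-a - 3*x)/(-a + 2*x)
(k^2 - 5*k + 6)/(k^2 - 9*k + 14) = (k - 3)/(k - 7)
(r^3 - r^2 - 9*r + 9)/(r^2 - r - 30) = (-r^3 + r^2 + 9*r - 9)/(-r^2 + r + 30)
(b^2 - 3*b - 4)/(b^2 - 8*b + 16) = (b + 1)/(b - 4)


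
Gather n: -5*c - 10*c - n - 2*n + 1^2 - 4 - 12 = -15*c - 3*n - 15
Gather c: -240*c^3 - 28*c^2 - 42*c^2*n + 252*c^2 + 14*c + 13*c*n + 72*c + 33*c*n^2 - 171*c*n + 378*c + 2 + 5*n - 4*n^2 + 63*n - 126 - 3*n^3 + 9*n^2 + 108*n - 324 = -240*c^3 + c^2*(224 - 42*n) + c*(33*n^2 - 158*n + 464) - 3*n^3 + 5*n^2 + 176*n - 448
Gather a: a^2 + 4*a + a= a^2 + 5*a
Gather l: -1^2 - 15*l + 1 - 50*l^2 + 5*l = -50*l^2 - 10*l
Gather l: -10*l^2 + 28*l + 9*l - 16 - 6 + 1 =-10*l^2 + 37*l - 21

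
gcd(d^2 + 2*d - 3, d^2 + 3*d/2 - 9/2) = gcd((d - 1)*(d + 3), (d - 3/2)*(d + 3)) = d + 3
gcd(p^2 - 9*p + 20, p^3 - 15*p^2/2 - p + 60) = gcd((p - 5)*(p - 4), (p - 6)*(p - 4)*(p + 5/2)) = p - 4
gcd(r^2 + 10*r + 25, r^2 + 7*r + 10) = r + 5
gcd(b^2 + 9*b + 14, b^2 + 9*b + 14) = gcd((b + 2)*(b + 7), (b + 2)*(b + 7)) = b^2 + 9*b + 14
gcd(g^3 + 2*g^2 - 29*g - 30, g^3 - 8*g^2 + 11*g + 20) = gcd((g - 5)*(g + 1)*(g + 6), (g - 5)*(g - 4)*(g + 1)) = g^2 - 4*g - 5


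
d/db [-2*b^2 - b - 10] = -4*b - 1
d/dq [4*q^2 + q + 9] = 8*q + 1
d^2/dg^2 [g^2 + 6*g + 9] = 2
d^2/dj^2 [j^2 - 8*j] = 2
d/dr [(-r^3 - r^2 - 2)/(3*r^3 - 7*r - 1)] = (r*(3*r + 2)*(-3*r^3 + 7*r + 1) + (9*r^2 - 7)*(r^3 + r^2 + 2))/(-3*r^3 + 7*r + 1)^2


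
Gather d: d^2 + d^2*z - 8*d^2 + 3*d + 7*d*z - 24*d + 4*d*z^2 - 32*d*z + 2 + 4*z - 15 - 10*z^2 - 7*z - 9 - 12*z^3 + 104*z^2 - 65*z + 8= d^2*(z - 7) + d*(4*z^2 - 25*z - 21) - 12*z^3 + 94*z^2 - 68*z - 14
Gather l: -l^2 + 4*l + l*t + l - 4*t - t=-l^2 + l*(t + 5) - 5*t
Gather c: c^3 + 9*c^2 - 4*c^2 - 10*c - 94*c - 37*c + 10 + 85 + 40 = c^3 + 5*c^2 - 141*c + 135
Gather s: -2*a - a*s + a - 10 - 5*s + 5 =-a + s*(-a - 5) - 5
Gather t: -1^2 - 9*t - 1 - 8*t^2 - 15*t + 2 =-8*t^2 - 24*t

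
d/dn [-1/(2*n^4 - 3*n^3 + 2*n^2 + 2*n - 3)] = (8*n^3 - 9*n^2 + 4*n + 2)/(2*n^4 - 3*n^3 + 2*n^2 + 2*n - 3)^2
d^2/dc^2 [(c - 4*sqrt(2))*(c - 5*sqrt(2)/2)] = 2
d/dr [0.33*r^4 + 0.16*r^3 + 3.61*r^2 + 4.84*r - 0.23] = 1.32*r^3 + 0.48*r^2 + 7.22*r + 4.84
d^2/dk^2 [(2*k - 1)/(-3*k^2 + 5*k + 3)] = 2*((2*k - 1)*(6*k - 5)^2 + (18*k - 13)*(-3*k^2 + 5*k + 3))/(-3*k^2 + 5*k + 3)^3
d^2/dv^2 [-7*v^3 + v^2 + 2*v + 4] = 2 - 42*v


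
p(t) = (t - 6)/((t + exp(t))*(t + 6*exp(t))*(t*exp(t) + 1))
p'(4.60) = 0.00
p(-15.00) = -0.09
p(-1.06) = 15.35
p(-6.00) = -0.34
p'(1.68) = 0.01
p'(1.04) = 0.07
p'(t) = (t - 6)*(-t*exp(t) - exp(t))/((t + exp(t))*(t + 6*exp(t))*(t*exp(t) + 1)^2) + (t - 6)*(-6*exp(t) - 1)/((t + exp(t))*(t + 6*exp(t))^2*(t*exp(t) + 1)) + (t - 6)*(-exp(t) - 1)/((t + exp(t))^2*(t + 6*exp(t))*(t*exp(t) + 1)) + 1/((t + exp(t))*(t + 6*exp(t))*(t*exp(t) + 1)) = (-(t - 6)*(t + 1)*(t + exp(t))*(t + 6*exp(t))*exp(t) - (t - 6)*(t + exp(t))*(t*exp(t) + 1)*(6*exp(t) + 1) - (t - 6)*(t + 6*exp(t))*(t*exp(t) + 1)*(exp(t) + 1) + (t + exp(t))*(t + 6*exp(t))*(t*exp(t) + 1))/((t + exp(t))^2*(t + 6*exp(t))^2*(t*exp(t) + 1)^2)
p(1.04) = -0.02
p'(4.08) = 0.00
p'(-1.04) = -15.54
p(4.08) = -0.00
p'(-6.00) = -0.09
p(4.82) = -0.00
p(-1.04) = 15.00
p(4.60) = -0.00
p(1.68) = -0.00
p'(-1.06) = -19.09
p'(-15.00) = -0.00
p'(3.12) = 0.00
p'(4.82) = 0.00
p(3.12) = -0.00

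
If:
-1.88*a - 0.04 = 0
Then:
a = -0.02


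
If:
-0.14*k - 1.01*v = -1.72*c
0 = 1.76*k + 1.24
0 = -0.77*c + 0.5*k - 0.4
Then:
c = -0.98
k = -0.70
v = -1.57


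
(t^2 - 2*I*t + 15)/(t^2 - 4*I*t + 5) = (t + 3*I)/(t + I)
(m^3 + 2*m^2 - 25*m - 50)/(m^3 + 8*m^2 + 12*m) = (m^2 - 25)/(m*(m + 6))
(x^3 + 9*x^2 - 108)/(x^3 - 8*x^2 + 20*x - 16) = (x^3 + 9*x^2 - 108)/(x^3 - 8*x^2 + 20*x - 16)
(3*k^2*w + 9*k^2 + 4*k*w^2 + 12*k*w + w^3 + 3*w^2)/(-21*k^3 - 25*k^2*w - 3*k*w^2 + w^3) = (w + 3)/(-7*k + w)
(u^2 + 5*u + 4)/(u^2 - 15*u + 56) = (u^2 + 5*u + 4)/(u^2 - 15*u + 56)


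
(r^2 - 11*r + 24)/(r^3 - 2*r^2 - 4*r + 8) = (r^2 - 11*r + 24)/(r^3 - 2*r^2 - 4*r + 8)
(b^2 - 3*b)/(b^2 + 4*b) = (b - 3)/(b + 4)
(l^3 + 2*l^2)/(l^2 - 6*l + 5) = l^2*(l + 2)/(l^2 - 6*l + 5)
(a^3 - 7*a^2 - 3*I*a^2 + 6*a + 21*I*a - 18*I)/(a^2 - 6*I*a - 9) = (a^2 - 7*a + 6)/(a - 3*I)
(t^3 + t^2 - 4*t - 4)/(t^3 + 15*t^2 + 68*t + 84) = (t^2 - t - 2)/(t^2 + 13*t + 42)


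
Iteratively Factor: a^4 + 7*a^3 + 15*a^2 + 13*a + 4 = (a + 1)*(a^3 + 6*a^2 + 9*a + 4) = (a + 1)*(a + 4)*(a^2 + 2*a + 1) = (a + 1)^2*(a + 4)*(a + 1)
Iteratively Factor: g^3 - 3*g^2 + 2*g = (g - 1)*(g^2 - 2*g) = g*(g - 1)*(g - 2)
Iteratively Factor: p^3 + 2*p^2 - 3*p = (p + 3)*(p^2 - p) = p*(p + 3)*(p - 1)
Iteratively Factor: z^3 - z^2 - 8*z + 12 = (z + 3)*(z^2 - 4*z + 4) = (z - 2)*(z + 3)*(z - 2)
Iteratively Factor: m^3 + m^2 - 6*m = (m + 3)*(m^2 - 2*m) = (m - 2)*(m + 3)*(m)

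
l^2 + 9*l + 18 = (l + 3)*(l + 6)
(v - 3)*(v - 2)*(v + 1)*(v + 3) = v^4 - v^3 - 11*v^2 + 9*v + 18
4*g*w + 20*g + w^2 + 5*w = (4*g + w)*(w + 5)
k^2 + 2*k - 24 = (k - 4)*(k + 6)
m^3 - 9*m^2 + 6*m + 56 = (m - 7)*(m - 4)*(m + 2)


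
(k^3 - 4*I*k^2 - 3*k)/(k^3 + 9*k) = (k - I)/(k + 3*I)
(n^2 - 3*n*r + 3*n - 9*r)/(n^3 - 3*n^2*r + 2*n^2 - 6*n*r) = (n + 3)/(n*(n + 2))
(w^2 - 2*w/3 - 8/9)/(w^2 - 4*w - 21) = (-9*w^2 + 6*w + 8)/(9*(-w^2 + 4*w + 21))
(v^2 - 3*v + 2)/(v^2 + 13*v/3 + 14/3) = 3*(v^2 - 3*v + 2)/(3*v^2 + 13*v + 14)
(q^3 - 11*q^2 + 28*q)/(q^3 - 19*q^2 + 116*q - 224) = q/(q - 8)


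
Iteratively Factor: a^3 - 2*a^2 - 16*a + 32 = (a - 4)*(a^2 + 2*a - 8) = (a - 4)*(a - 2)*(a + 4)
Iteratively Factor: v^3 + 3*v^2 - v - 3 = (v + 3)*(v^2 - 1) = (v + 1)*(v + 3)*(v - 1)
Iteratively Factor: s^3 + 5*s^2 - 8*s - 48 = (s + 4)*(s^2 + s - 12) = (s - 3)*(s + 4)*(s + 4)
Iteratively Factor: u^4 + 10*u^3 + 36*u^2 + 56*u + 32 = (u + 2)*(u^3 + 8*u^2 + 20*u + 16) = (u + 2)^2*(u^2 + 6*u + 8) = (u + 2)^2*(u + 4)*(u + 2)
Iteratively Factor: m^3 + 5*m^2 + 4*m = (m + 1)*(m^2 + 4*m) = (m + 1)*(m + 4)*(m)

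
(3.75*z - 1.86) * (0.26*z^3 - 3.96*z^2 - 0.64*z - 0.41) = 0.975*z^4 - 15.3336*z^3 + 4.9656*z^2 - 0.3471*z + 0.7626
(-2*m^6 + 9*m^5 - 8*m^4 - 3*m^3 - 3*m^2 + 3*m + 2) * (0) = 0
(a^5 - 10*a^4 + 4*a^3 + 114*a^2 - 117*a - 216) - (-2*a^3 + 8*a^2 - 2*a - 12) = a^5 - 10*a^4 + 6*a^3 + 106*a^2 - 115*a - 204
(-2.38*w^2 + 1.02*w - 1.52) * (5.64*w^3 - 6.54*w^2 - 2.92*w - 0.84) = -13.4232*w^5 + 21.318*w^4 - 8.294*w^3 + 8.9616*w^2 + 3.5816*w + 1.2768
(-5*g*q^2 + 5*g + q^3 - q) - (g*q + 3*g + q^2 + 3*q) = -5*g*q^2 - g*q + 2*g + q^3 - q^2 - 4*q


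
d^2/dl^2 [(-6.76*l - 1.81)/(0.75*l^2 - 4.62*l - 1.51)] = ((1.5*l - 4.62)*(3.0*l - 9.24)*(6.76*l + 1.81) + (30.42*l - 59.7474)*(-0.75*l^2 + 4.62*l + 1.51))/(-0.75*l^2 + 4.62*l + 1.51)^3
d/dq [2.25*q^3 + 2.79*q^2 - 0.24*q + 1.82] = 6.75*q^2 + 5.58*q - 0.24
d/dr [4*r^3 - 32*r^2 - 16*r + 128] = 12*r^2 - 64*r - 16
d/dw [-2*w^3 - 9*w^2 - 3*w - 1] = -6*w^2 - 18*w - 3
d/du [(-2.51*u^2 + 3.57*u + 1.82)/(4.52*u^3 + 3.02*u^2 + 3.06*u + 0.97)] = (11.3452*u^4 - 32.2728*u^3 - 43.1412*u^2 - 15.8622*u - 2.1063)/(20.4304*u^6 + 27.3008*u^5 + 36.7828*u^4 + 27.2512*u^3 + 15.2224*u^2 + 5.9364*u + 0.9409)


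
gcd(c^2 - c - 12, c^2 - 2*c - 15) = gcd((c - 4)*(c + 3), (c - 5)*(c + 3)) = c + 3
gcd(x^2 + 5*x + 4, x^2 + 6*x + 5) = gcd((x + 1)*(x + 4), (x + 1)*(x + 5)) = x + 1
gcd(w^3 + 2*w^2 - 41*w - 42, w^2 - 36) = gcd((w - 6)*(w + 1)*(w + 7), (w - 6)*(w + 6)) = w - 6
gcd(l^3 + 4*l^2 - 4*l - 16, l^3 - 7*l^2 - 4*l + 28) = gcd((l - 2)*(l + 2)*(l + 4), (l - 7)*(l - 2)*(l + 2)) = l^2 - 4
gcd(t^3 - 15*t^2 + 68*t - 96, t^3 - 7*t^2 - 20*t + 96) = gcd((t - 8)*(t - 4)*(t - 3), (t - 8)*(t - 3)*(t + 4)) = t^2 - 11*t + 24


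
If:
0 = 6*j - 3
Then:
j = 1/2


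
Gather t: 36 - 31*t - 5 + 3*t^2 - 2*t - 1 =3*t^2 - 33*t + 30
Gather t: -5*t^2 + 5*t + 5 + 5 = -5*t^2 + 5*t + 10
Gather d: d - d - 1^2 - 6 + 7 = 0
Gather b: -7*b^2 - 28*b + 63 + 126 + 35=-7*b^2 - 28*b + 224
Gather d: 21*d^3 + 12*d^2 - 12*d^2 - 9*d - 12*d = 21*d^3 - 21*d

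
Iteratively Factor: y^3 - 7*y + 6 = (y - 1)*(y^2 + y - 6) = (y - 2)*(y - 1)*(y + 3)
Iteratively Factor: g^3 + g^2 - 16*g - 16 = (g + 1)*(g^2 - 16) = (g + 1)*(g + 4)*(g - 4)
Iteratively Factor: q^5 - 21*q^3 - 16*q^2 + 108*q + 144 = (q + 3)*(q^4 - 3*q^3 - 12*q^2 + 20*q + 48) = (q - 4)*(q + 3)*(q^3 + q^2 - 8*q - 12) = (q - 4)*(q - 3)*(q + 3)*(q^2 + 4*q + 4) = (q - 4)*(q - 3)*(q + 2)*(q + 3)*(q + 2)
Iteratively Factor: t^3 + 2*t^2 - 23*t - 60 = (t + 3)*(t^2 - t - 20) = (t - 5)*(t + 3)*(t + 4)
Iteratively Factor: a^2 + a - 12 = (a + 4)*(a - 3)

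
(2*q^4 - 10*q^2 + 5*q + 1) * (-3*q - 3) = -6*q^5 - 6*q^4 + 30*q^3 + 15*q^2 - 18*q - 3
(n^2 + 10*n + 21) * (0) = 0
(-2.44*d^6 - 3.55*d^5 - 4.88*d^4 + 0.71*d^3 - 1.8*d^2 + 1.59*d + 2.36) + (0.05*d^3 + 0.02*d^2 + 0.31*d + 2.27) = -2.44*d^6 - 3.55*d^5 - 4.88*d^4 + 0.76*d^3 - 1.78*d^2 + 1.9*d + 4.63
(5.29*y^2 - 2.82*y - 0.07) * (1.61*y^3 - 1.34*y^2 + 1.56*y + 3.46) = 8.5169*y^5 - 11.6288*y^4 + 11.9185*y^3 + 13.998*y^2 - 9.8664*y - 0.2422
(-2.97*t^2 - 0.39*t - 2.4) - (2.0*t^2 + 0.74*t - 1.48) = -4.97*t^2 - 1.13*t - 0.92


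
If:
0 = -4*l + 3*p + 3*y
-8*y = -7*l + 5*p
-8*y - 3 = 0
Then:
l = -27/8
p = -33/8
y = -3/8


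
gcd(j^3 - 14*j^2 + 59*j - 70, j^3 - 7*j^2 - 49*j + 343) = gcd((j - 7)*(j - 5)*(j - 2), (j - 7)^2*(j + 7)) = j - 7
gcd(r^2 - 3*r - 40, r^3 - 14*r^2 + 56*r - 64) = r - 8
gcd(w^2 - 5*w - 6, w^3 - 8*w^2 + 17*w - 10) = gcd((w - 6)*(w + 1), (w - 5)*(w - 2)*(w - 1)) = 1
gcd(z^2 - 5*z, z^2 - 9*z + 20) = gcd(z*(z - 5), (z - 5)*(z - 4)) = z - 5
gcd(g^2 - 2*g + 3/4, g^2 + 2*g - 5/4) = g - 1/2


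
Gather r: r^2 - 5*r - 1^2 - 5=r^2 - 5*r - 6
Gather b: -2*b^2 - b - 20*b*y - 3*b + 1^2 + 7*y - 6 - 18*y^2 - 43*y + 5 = -2*b^2 + b*(-20*y - 4) - 18*y^2 - 36*y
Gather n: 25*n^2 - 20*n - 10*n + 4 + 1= 25*n^2 - 30*n + 5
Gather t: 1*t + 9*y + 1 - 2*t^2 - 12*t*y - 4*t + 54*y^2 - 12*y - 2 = -2*t^2 + t*(-12*y - 3) + 54*y^2 - 3*y - 1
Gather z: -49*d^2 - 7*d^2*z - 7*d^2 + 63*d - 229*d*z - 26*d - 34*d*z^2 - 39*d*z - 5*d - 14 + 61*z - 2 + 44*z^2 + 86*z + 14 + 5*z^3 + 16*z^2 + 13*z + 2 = -56*d^2 + 32*d + 5*z^3 + z^2*(60 - 34*d) + z*(-7*d^2 - 268*d + 160)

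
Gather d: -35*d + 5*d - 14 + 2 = -30*d - 12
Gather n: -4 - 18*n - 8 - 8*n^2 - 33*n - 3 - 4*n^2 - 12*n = -12*n^2 - 63*n - 15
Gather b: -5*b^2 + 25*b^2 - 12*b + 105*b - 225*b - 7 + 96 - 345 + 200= 20*b^2 - 132*b - 56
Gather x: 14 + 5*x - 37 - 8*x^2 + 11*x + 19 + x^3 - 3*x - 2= x^3 - 8*x^2 + 13*x - 6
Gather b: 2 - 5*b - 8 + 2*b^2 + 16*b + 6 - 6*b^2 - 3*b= -4*b^2 + 8*b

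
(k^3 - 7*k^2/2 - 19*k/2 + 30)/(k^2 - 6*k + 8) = (2*k^2 + k - 15)/(2*(k - 2))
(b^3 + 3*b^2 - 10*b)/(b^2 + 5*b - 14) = b*(b + 5)/(b + 7)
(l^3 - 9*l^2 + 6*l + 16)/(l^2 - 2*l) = l - 7 - 8/l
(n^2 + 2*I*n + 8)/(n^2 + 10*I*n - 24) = (n - 2*I)/(n + 6*I)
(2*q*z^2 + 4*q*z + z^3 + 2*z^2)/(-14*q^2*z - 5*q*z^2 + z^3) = (z + 2)/(-7*q + z)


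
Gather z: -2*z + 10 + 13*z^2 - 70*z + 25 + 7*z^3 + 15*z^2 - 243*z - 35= 7*z^3 + 28*z^2 - 315*z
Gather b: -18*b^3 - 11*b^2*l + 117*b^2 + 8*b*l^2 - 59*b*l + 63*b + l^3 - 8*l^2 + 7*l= -18*b^3 + b^2*(117 - 11*l) + b*(8*l^2 - 59*l + 63) + l^3 - 8*l^2 + 7*l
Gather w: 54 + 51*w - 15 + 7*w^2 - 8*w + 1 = 7*w^2 + 43*w + 40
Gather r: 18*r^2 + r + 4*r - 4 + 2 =18*r^2 + 5*r - 2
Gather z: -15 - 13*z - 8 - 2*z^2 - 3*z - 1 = -2*z^2 - 16*z - 24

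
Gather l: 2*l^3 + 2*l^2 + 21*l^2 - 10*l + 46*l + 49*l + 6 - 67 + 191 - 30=2*l^3 + 23*l^2 + 85*l + 100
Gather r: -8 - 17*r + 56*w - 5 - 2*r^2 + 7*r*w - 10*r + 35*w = -2*r^2 + r*(7*w - 27) + 91*w - 13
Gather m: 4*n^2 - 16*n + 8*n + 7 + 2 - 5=4*n^2 - 8*n + 4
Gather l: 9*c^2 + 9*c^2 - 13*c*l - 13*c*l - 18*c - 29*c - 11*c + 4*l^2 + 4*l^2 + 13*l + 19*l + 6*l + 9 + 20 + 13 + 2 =18*c^2 - 58*c + 8*l^2 + l*(38 - 26*c) + 44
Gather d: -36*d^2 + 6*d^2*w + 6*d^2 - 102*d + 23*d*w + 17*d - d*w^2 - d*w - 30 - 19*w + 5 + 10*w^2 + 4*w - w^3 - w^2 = d^2*(6*w - 30) + d*(-w^2 + 22*w - 85) - w^3 + 9*w^2 - 15*w - 25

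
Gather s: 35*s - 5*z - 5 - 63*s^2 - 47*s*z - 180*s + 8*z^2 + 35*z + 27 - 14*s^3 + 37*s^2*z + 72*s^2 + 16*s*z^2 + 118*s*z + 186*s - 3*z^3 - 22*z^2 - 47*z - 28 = -14*s^3 + s^2*(37*z + 9) + s*(16*z^2 + 71*z + 41) - 3*z^3 - 14*z^2 - 17*z - 6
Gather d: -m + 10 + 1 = 11 - m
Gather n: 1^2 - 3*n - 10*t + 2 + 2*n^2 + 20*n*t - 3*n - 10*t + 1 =2*n^2 + n*(20*t - 6) - 20*t + 4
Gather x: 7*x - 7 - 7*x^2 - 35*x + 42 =-7*x^2 - 28*x + 35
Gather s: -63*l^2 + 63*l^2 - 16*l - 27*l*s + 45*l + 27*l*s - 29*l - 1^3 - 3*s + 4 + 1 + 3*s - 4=0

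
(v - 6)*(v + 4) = v^2 - 2*v - 24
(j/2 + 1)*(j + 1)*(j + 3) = j^3/2 + 3*j^2 + 11*j/2 + 3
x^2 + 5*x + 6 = (x + 2)*(x + 3)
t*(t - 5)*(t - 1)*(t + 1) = t^4 - 5*t^3 - t^2 + 5*t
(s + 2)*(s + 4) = s^2 + 6*s + 8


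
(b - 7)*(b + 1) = b^2 - 6*b - 7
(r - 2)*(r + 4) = r^2 + 2*r - 8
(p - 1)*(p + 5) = p^2 + 4*p - 5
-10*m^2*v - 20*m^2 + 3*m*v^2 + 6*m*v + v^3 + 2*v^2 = (-2*m + v)*(5*m + v)*(v + 2)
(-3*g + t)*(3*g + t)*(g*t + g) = -9*g^3*t - 9*g^3 + g*t^3 + g*t^2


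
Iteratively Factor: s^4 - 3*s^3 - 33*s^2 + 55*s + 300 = (s + 4)*(s^3 - 7*s^2 - 5*s + 75) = (s - 5)*(s + 4)*(s^2 - 2*s - 15) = (s - 5)^2*(s + 4)*(s + 3)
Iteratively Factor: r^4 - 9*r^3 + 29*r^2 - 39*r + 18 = (r - 3)*(r^3 - 6*r^2 + 11*r - 6) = (r - 3)*(r - 2)*(r^2 - 4*r + 3) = (r - 3)*(r - 2)*(r - 1)*(r - 3)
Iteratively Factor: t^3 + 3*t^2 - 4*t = (t - 1)*(t^2 + 4*t) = (t - 1)*(t + 4)*(t)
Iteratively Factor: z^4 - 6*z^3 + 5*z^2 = (z - 5)*(z^3 - z^2) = z*(z - 5)*(z^2 - z) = z*(z - 5)*(z - 1)*(z)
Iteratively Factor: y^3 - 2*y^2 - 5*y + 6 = (y - 1)*(y^2 - y - 6) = (y - 1)*(y + 2)*(y - 3)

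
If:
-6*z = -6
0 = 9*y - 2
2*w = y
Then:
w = 1/9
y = 2/9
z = 1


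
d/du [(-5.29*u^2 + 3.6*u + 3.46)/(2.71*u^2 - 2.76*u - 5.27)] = (4.8444*u^2 + 37.0034*u - 9.4224)/(7.3441*u^4 - 14.9592*u^3 - 20.9458*u^2 + 29.0904*u + 27.7729)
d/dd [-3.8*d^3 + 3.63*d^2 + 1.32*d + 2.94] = -11.4*d^2 + 7.26*d + 1.32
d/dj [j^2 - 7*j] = 2*j - 7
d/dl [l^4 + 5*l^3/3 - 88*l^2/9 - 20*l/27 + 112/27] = 4*l^3 + 5*l^2 - 176*l/9 - 20/27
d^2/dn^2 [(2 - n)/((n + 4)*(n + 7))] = 2*(-n^3 + 6*n^2 + 150*n + 494)/(n^6 + 33*n^5 + 447*n^4 + 3179*n^3 + 12516*n^2 + 25872*n + 21952)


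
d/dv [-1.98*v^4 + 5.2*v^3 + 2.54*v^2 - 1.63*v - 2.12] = -7.92*v^3 + 15.6*v^2 + 5.08*v - 1.63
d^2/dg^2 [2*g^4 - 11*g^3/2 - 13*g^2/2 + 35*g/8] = 24*g^2 - 33*g - 13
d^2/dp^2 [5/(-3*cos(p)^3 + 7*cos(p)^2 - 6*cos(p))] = 5*((-33*cos(p) + 56*cos(2*p) - 27*cos(3*p))*(3*cos(p)^2 - 7*cos(p) + 6)*cos(p)/4 - 2*(9*cos(p)^2 - 14*cos(p) + 6)^2*sin(p)^2)/((3*cos(p)^2 - 7*cos(p) + 6)^3*cos(p)^3)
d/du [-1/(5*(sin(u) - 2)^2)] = 2*cos(u)/(5*(sin(u) - 2)^3)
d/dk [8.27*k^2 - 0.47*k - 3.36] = 16.54*k - 0.47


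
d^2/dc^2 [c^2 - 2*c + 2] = 2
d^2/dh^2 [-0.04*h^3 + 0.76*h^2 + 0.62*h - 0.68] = 1.52 - 0.24*h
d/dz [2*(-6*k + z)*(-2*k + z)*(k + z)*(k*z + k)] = 2*k*(12*k^3 + 8*k^2*z + 4*k^2 - 21*k*z^2 - 14*k*z + 4*z^3 + 3*z^2)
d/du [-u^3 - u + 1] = -3*u^2 - 1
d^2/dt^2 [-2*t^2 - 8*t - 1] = -4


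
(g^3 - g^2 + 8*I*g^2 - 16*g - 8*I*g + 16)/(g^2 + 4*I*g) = g - 1 + 4*I - 4*I/g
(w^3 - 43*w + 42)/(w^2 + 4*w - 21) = (w^2 - 7*w + 6)/(w - 3)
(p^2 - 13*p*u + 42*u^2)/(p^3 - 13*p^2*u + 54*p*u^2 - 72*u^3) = (p - 7*u)/(p^2 - 7*p*u + 12*u^2)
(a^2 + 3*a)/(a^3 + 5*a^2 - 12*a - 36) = a*(a + 3)/(a^3 + 5*a^2 - 12*a - 36)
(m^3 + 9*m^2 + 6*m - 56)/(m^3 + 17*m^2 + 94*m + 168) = (m - 2)/(m + 6)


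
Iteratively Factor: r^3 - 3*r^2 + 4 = (r + 1)*(r^2 - 4*r + 4) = (r - 2)*(r + 1)*(r - 2)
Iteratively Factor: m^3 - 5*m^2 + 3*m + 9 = (m - 3)*(m^2 - 2*m - 3) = (m - 3)*(m + 1)*(m - 3)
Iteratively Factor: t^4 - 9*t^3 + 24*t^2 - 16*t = (t)*(t^3 - 9*t^2 + 24*t - 16) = t*(t - 1)*(t^2 - 8*t + 16) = t*(t - 4)*(t - 1)*(t - 4)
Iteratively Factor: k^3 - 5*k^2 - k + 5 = (k - 5)*(k^2 - 1) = (k - 5)*(k + 1)*(k - 1)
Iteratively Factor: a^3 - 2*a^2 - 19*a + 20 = (a + 4)*(a^2 - 6*a + 5) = (a - 1)*(a + 4)*(a - 5)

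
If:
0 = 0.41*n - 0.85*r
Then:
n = 2.07317073170732*r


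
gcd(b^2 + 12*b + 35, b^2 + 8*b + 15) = b + 5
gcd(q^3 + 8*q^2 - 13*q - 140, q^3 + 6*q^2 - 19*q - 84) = q^2 + 3*q - 28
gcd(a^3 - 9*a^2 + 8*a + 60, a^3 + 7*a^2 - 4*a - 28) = a + 2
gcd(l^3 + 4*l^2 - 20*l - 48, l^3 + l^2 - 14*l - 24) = l^2 - 2*l - 8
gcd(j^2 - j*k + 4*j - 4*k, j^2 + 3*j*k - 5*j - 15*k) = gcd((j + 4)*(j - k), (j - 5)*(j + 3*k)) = 1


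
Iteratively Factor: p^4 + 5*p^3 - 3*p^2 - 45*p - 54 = (p + 3)*(p^3 + 2*p^2 - 9*p - 18) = (p + 2)*(p + 3)*(p^2 - 9) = (p + 2)*(p + 3)^2*(p - 3)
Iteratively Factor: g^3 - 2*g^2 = (g)*(g^2 - 2*g) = g*(g - 2)*(g)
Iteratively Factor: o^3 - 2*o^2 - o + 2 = (o - 2)*(o^2 - 1) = (o - 2)*(o - 1)*(o + 1)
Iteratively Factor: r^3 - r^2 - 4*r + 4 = (r - 1)*(r^2 - 4) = (r - 1)*(r + 2)*(r - 2)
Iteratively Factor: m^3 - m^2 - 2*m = (m)*(m^2 - m - 2) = m*(m - 2)*(m + 1)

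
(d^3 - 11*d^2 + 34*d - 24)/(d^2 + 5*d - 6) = (d^2 - 10*d + 24)/(d + 6)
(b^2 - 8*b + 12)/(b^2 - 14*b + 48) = (b - 2)/(b - 8)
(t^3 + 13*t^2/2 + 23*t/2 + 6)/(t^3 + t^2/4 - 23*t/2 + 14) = 2*(2*t^2 + 5*t + 3)/(4*t^2 - 15*t + 14)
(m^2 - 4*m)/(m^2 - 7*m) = (m - 4)/(m - 7)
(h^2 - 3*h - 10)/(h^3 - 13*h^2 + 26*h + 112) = (h - 5)/(h^2 - 15*h + 56)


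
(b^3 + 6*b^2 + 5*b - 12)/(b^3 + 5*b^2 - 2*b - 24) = (b - 1)/(b - 2)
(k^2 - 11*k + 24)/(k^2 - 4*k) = (k^2 - 11*k + 24)/(k*(k - 4))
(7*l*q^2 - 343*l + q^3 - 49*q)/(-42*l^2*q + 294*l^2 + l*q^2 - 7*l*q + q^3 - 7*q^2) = (q + 7)/(-6*l + q)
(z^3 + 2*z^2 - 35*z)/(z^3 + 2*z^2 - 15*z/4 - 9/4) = 4*z*(z^2 + 2*z - 35)/(4*z^3 + 8*z^2 - 15*z - 9)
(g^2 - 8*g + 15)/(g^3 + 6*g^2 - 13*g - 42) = (g - 5)/(g^2 + 9*g + 14)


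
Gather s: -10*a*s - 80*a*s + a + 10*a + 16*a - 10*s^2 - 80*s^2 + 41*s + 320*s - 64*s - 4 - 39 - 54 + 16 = 27*a - 90*s^2 + s*(297 - 90*a) - 81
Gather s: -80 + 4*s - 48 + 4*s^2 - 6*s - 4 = 4*s^2 - 2*s - 132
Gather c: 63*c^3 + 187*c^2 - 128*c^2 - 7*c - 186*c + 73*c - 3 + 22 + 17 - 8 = 63*c^3 + 59*c^2 - 120*c + 28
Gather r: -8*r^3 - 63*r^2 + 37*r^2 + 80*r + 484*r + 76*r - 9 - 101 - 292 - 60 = -8*r^3 - 26*r^2 + 640*r - 462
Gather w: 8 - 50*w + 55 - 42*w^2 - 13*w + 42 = -42*w^2 - 63*w + 105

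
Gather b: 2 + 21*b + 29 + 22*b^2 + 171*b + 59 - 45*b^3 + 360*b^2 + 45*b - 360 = -45*b^3 + 382*b^2 + 237*b - 270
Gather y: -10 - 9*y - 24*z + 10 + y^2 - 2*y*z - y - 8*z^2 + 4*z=y^2 + y*(-2*z - 10) - 8*z^2 - 20*z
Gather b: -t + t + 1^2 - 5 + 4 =0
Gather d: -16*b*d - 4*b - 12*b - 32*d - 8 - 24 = -16*b + d*(-16*b - 32) - 32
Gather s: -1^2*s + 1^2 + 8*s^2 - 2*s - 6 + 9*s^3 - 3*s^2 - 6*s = 9*s^3 + 5*s^2 - 9*s - 5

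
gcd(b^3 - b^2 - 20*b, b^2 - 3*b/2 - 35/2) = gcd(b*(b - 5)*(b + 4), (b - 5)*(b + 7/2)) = b - 5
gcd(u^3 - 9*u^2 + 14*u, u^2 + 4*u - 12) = u - 2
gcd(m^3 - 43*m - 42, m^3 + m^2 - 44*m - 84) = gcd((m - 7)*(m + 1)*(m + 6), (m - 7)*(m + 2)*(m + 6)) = m^2 - m - 42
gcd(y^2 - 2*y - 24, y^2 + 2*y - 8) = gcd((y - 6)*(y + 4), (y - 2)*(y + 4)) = y + 4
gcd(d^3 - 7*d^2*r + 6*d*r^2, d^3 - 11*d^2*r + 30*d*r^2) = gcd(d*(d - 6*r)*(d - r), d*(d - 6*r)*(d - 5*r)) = -d^2 + 6*d*r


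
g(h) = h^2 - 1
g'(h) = 2*h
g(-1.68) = 1.82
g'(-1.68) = -3.36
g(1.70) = 1.89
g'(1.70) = 3.40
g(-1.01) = 0.02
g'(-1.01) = -2.02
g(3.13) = 8.80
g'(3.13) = 6.26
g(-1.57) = 1.46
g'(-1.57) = -3.14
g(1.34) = 0.80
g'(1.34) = 2.68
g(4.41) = 18.45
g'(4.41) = 8.82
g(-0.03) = -1.00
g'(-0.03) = -0.06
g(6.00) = 35.00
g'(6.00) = 12.00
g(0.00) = -1.00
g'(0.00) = 0.00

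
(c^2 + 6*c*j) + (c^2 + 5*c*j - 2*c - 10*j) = 2*c^2 + 11*c*j - 2*c - 10*j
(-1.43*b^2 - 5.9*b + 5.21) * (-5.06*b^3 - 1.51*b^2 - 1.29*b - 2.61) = 7.2358*b^5 + 32.0133*b^4 - 15.6089*b^3 + 3.4762*b^2 + 8.6781*b - 13.5981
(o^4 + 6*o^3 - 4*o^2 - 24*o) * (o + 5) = o^5 + 11*o^4 + 26*o^3 - 44*o^2 - 120*o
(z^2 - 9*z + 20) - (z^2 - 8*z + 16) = 4 - z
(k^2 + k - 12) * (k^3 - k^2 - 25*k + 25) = k^5 - 38*k^3 + 12*k^2 + 325*k - 300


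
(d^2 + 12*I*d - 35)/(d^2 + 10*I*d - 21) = (d + 5*I)/(d + 3*I)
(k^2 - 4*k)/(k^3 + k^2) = (k - 4)/(k*(k + 1))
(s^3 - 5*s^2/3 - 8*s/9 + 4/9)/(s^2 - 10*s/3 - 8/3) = (3*s^2 - 7*s + 2)/(3*(s - 4))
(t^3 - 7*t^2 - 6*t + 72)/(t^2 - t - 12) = t - 6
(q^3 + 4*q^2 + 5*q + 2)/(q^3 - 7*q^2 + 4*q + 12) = (q^2 + 3*q + 2)/(q^2 - 8*q + 12)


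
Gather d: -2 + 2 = 0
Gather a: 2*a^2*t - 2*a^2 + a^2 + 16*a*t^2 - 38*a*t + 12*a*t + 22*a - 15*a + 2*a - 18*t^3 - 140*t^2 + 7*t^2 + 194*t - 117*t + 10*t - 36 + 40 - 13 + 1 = a^2*(2*t - 1) + a*(16*t^2 - 26*t + 9) - 18*t^3 - 133*t^2 + 87*t - 8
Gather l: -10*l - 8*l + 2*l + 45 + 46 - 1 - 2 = 88 - 16*l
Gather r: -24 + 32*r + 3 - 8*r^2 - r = -8*r^2 + 31*r - 21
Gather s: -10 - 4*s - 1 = -4*s - 11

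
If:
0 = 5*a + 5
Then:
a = -1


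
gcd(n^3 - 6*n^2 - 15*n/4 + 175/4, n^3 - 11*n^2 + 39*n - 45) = n - 5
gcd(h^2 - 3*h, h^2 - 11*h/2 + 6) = 1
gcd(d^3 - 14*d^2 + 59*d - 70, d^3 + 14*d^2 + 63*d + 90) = 1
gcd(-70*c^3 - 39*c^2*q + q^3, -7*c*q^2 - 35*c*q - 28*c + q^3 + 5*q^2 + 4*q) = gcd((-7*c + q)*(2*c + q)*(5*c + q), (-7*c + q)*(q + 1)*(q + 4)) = -7*c + q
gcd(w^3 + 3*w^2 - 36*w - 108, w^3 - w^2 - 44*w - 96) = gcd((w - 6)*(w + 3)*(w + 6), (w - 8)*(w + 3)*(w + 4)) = w + 3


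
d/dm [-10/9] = 0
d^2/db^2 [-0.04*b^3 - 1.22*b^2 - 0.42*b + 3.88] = -0.24*b - 2.44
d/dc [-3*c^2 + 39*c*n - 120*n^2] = -6*c + 39*n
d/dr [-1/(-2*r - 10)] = -1/(2*(r + 5)^2)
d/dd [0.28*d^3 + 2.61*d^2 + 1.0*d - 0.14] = 0.84*d^2 + 5.22*d + 1.0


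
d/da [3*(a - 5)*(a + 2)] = 6*a - 9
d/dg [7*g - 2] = 7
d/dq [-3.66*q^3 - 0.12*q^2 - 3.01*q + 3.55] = -10.98*q^2 - 0.24*q - 3.01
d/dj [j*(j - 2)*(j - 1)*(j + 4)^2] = 5*j^4 + 20*j^3 - 18*j^2 - 64*j + 32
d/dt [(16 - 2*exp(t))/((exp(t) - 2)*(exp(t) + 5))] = 2*(exp(2*t) - 16*exp(t) - 14)*exp(t)/(exp(4*t) + 6*exp(3*t) - 11*exp(2*t) - 60*exp(t) + 100)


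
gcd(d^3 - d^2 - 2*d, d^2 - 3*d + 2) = d - 2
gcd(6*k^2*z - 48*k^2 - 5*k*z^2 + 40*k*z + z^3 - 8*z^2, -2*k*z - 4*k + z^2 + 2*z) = -2*k + z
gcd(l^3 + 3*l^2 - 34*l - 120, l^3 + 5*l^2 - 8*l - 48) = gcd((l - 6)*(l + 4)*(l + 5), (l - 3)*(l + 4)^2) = l + 4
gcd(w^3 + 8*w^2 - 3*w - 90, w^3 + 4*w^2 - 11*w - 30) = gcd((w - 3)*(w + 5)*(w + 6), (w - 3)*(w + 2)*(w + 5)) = w^2 + 2*w - 15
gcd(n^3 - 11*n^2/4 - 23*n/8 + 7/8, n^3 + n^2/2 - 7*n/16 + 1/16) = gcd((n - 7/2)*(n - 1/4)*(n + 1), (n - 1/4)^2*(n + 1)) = n^2 + 3*n/4 - 1/4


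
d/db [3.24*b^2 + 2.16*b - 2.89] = 6.48*b + 2.16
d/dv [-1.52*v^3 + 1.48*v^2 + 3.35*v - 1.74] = -4.56*v^2 + 2.96*v + 3.35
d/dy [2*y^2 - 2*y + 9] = 4*y - 2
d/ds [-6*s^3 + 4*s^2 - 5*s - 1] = -18*s^2 + 8*s - 5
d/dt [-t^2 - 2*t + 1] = -2*t - 2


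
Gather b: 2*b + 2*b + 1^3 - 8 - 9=4*b - 16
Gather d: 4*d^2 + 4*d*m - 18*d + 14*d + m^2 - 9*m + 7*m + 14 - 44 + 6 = 4*d^2 + d*(4*m - 4) + m^2 - 2*m - 24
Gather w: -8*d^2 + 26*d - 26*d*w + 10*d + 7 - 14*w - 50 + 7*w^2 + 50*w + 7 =-8*d^2 + 36*d + 7*w^2 + w*(36 - 26*d) - 36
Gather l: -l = -l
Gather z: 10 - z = 10 - z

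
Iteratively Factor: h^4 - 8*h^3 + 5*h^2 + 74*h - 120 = (h - 5)*(h^3 - 3*h^2 - 10*h + 24) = (h - 5)*(h + 3)*(h^2 - 6*h + 8) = (h - 5)*(h - 4)*(h + 3)*(h - 2)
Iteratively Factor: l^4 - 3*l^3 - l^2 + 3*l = (l)*(l^3 - 3*l^2 - l + 3) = l*(l + 1)*(l^2 - 4*l + 3) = l*(l - 3)*(l + 1)*(l - 1)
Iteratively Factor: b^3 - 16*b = (b - 4)*(b^2 + 4*b) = (b - 4)*(b + 4)*(b)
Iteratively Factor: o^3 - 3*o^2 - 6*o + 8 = (o + 2)*(o^2 - 5*o + 4) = (o - 4)*(o + 2)*(o - 1)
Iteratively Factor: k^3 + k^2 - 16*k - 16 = (k - 4)*(k^2 + 5*k + 4) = (k - 4)*(k + 4)*(k + 1)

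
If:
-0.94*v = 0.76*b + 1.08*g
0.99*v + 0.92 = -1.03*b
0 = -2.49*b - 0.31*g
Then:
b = -0.10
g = 0.79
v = -0.83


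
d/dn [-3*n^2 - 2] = -6*n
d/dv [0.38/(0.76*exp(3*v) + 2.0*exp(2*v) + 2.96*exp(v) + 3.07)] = (-0.8664*exp(2*v) - 1.52*exp(v) - 1.1248)*exp(v)/(0.76*exp(3*v) + 2.0*exp(2*v) + 2.96*exp(v) + 3.07)^2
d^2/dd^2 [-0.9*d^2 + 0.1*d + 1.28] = -1.80000000000000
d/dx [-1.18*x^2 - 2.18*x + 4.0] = -2.36*x - 2.18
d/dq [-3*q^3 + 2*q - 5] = 2 - 9*q^2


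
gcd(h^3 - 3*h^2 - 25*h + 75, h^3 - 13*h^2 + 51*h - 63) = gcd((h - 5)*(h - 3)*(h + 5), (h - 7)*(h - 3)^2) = h - 3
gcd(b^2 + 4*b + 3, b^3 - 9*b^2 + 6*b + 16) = b + 1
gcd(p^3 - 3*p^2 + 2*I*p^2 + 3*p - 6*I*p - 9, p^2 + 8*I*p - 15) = p + 3*I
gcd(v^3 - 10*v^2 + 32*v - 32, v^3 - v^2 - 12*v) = v - 4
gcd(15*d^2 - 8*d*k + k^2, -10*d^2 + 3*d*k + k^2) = 1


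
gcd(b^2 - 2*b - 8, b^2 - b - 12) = b - 4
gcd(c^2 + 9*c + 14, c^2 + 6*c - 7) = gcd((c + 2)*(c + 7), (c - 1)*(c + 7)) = c + 7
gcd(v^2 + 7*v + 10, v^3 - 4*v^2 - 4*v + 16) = v + 2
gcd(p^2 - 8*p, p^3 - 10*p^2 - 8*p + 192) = p - 8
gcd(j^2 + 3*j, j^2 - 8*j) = j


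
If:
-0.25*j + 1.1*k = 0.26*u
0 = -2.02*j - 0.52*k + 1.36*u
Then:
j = 0.578571428571429*u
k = 0.367857142857143*u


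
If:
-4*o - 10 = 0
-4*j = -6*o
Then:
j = -15/4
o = -5/2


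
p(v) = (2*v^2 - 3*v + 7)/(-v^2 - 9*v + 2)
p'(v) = (2*v + 9)*(2*v^2 - 3*v + 7)/(-v^2 - 9*v + 2)^2 + (4*v - 3)/(-v^2 - 9*v + 2) = (-21*v^2 + 22*v + 57)/(v^4 + 18*v^3 + 77*v^2 - 36*v + 4)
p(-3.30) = 1.86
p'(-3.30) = -0.56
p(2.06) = -0.45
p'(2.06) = 0.03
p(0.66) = -1.35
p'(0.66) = 3.26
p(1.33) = -0.56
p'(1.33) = 0.36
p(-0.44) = 1.51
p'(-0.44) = 1.30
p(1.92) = -0.45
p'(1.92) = 0.06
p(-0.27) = 1.83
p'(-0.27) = 2.61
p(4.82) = -0.60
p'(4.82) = -0.08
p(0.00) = 3.50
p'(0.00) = 14.25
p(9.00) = -0.89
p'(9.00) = -0.06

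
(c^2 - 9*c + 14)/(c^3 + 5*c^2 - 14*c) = (c - 7)/(c*(c + 7))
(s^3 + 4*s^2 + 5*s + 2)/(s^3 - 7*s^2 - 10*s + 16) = (s^2 + 2*s + 1)/(s^2 - 9*s + 8)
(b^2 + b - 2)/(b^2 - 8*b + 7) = (b + 2)/(b - 7)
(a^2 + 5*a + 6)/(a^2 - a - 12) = (a + 2)/(a - 4)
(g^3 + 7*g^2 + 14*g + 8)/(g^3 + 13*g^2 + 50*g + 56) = (g + 1)/(g + 7)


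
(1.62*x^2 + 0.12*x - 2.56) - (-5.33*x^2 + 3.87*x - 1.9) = 6.95*x^2 - 3.75*x - 0.66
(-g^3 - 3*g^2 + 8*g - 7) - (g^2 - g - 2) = -g^3 - 4*g^2 + 9*g - 5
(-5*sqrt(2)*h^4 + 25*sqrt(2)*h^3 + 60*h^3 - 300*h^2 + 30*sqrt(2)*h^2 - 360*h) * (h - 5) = -5*sqrt(2)*h^5 + 60*h^4 + 50*sqrt(2)*h^4 - 600*h^3 - 95*sqrt(2)*h^3 - 150*sqrt(2)*h^2 + 1140*h^2 + 1800*h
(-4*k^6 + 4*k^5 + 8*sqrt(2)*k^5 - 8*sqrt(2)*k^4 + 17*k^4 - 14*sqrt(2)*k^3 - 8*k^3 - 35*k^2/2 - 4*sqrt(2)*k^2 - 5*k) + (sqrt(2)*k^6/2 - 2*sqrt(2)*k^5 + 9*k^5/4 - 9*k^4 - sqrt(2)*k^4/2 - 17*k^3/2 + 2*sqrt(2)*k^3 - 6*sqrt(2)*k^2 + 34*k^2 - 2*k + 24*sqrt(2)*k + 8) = -4*k^6 + sqrt(2)*k^6/2 + 25*k^5/4 + 6*sqrt(2)*k^5 - 17*sqrt(2)*k^4/2 + 8*k^4 - 12*sqrt(2)*k^3 - 33*k^3/2 - 10*sqrt(2)*k^2 + 33*k^2/2 - 7*k + 24*sqrt(2)*k + 8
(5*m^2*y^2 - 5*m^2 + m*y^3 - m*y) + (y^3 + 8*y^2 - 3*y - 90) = 5*m^2*y^2 - 5*m^2 + m*y^3 - m*y + y^3 + 8*y^2 - 3*y - 90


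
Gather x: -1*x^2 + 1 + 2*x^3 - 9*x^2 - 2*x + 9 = 2*x^3 - 10*x^2 - 2*x + 10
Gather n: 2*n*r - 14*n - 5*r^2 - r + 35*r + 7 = n*(2*r - 14) - 5*r^2 + 34*r + 7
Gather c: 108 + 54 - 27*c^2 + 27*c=-27*c^2 + 27*c + 162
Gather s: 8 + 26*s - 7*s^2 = -7*s^2 + 26*s + 8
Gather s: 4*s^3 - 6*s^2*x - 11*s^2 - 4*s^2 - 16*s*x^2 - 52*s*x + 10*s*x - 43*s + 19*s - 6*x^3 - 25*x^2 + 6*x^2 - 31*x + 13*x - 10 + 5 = 4*s^3 + s^2*(-6*x - 15) + s*(-16*x^2 - 42*x - 24) - 6*x^3 - 19*x^2 - 18*x - 5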